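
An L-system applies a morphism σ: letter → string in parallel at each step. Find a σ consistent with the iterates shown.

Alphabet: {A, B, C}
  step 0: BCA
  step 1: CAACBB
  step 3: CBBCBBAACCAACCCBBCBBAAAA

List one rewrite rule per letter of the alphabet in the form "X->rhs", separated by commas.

  step 0 ⇒ step 1: BCA ⇒ C·AA·CBB
    A ↦ CBB
    B ↦ C
    C ↦ AA

A->CBB, B->C, C->AA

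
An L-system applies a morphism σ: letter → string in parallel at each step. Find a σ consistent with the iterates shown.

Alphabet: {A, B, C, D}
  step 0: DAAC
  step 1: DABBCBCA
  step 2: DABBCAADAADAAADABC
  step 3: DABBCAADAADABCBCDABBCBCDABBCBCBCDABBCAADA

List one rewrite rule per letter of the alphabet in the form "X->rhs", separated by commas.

  step 2 ⇒ step 3: DABBCAADAADAAADABC ⇒ DAB·BC·AAD·AAD·A·BC·BC·DAB·BC·BC·DAB·BC·BC·BC·DAB·BC·AAD·A
    A ↦ BC
    B ↦ AAD
    C ↦ A
    D ↦ DAB

A->BC, B->AAD, C->A, D->DAB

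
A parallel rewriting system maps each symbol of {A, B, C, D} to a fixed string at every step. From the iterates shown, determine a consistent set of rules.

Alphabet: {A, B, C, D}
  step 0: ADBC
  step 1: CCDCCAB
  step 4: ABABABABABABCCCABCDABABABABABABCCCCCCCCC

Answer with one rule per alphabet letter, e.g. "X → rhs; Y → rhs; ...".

A->C, B->CC, C->AB, D->CD

  step 0 ⇒ step 1: ADBC ⇒ C·CD·CC·AB
    A ↦ C
    B ↦ CC
    C ↦ AB
    D ↦ CD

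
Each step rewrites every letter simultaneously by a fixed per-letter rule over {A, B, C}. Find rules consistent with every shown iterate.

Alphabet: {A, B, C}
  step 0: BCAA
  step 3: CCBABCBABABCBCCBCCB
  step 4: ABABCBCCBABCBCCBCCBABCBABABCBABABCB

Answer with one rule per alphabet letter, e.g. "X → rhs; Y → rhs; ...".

  step 3 ⇒ step 4: CCBABCBABABCBCCBCCB ⇒ AB·AB·CB·C·CB·AB·CB·C·CB·C·CB·AB·CB·AB·AB·CB·AB·AB·CB
    A ↦ C
    B ↦ CB
    C ↦ AB

A->C, B->CB, C->AB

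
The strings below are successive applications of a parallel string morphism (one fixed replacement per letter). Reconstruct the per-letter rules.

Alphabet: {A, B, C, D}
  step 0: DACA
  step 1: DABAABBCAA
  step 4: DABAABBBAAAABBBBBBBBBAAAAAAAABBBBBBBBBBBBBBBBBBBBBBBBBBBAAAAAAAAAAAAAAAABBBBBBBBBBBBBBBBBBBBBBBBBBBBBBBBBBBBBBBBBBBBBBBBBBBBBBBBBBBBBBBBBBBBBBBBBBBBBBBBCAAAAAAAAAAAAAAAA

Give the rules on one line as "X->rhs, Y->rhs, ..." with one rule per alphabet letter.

A->AA, B->BBB, C->BBC, D->DAB

  step 0 ⇒ step 1: DACA ⇒ DAB·AA·BBC·AA
    A ↦ AA
    C ↦ BBC
    D ↦ DAB
    B ↦ BBB  (constrained at step 1)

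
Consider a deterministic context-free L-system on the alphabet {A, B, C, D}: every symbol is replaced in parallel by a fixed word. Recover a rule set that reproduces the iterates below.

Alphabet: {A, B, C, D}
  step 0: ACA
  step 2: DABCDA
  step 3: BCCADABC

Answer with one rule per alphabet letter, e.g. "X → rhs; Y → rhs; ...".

A->C, B->CA, C->DA, D->B

  step 2 ⇒ step 3: DABCDA ⇒ B·C·CA·DA·B·C
    A ↦ C
    B ↦ CA
    C ↦ DA
    D ↦ B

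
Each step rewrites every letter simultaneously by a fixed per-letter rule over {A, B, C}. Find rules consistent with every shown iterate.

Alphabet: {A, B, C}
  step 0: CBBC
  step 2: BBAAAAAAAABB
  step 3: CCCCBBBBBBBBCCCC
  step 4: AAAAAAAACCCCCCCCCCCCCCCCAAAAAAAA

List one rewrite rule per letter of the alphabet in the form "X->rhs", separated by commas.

A->B, B->CC, C->AA

  step 3 ⇒ step 4: CCCCBBBBBBBBCCCC ⇒ AA·AA·AA·AA·CC·CC·CC·CC·CC·CC·CC·CC·AA·AA·AA·AA
    B ↦ CC
    C ↦ AA
  step 2 ⇒ step 3: BBAAAAAAAABB ⇒ CC·CC·B·B·B·B·B·B·B·B·CC·CC
    A ↦ B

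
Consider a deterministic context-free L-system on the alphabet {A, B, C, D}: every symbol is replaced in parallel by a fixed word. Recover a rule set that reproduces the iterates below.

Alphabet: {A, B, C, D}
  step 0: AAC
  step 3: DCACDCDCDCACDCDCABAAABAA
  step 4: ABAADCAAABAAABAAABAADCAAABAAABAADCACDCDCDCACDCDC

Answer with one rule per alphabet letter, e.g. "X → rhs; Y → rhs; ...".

  step 3 ⇒ step 4: DCACDCDCDCACDCDCABAAABAA ⇒ AB·AA·DC·AA·AB·AA·AB·AA·AB·AA·DC·AA·AB·AA·AB·AA·DC·AC·DC·DC·DC·AC·DC·DC
    A ↦ DC
    B ↦ AC
    C ↦ AA
    D ↦ AB

A->DC, B->AC, C->AA, D->AB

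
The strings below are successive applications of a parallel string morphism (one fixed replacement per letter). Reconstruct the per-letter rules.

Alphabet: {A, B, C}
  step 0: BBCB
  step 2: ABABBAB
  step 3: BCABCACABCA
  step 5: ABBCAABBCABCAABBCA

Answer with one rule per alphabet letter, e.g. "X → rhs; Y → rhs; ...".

A->B, B->CA, C->A

  step 2 ⇒ step 3: ABABBAB ⇒ B·CA·B·CA·CA·B·CA
    A ↦ B
    B ↦ CA
    C ↦ A  (constrained at step 0)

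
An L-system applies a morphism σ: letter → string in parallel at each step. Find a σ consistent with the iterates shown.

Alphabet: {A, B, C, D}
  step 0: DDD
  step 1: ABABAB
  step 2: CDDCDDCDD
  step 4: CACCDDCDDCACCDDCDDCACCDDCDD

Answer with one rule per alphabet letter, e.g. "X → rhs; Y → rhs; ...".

A->C, B->DD, C->CA, D->AB

  step 1 ⇒ step 2: ABABAB ⇒ C·DD·C·DD·C·DD
    A ↦ C
    B ↦ DD
    C ↦ CA  (constrained at step 2)
  step 0 ⇒ step 1: DDD ⇒ AB·AB·AB
    D ↦ AB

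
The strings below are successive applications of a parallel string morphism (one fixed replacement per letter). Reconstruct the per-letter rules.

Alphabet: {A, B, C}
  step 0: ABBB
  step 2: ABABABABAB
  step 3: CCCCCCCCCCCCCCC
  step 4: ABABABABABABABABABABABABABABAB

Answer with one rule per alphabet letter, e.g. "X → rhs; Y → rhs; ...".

A->CC, B->C, C->AB

  step 3 ⇒ step 4: CCCCCCCCCCCCCCC ⇒ AB·AB·AB·AB·AB·AB·AB·AB·AB·AB·AB·AB·AB·AB·AB
    C ↦ AB
  step 2 ⇒ step 3: ABABABABAB ⇒ CC·C·CC·C·CC·C·CC·C·CC·C
    A ↦ CC
  step 2 ⇒ step 3: ABABABABAB ⇒ CC·C·CC·C·CC·C·CC·C·CC·C
    B ↦ C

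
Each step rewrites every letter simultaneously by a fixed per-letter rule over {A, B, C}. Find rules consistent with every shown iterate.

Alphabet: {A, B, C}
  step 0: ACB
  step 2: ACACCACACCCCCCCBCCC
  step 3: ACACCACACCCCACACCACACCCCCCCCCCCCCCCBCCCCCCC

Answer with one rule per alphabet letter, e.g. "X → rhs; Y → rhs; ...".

  step 2 ⇒ step 3: ACACCACACCCCCCCBCCC ⇒ ACA·CC·ACA·CC·CC·ACA·CC·ACA·CC·CC·CC·CC·CC·CC·CC·CBC·CC·CC·CC
    A ↦ ACA
    B ↦ CBC
    C ↦ CC

A->ACA, B->CBC, C->CC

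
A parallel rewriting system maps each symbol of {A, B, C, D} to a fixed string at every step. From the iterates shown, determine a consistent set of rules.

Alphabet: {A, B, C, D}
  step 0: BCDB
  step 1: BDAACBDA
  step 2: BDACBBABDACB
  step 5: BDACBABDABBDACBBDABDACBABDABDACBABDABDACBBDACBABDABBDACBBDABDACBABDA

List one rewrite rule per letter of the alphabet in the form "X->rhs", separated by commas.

  step 1 ⇒ step 2: BDAACBDA ⇒ BDA·C·B·B·A·BDA·C·B
    A ↦ B
    B ↦ BDA
    C ↦ A
    D ↦ C

A->B, B->BDA, C->A, D->C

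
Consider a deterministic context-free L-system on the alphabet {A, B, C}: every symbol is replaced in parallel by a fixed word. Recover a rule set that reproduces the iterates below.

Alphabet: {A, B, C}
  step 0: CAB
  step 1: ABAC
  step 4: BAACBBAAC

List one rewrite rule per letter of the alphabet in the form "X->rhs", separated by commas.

A->B, B->AC, C->A

  step 0 ⇒ step 1: CAB ⇒ A·B·AC
    A ↦ B
    B ↦ AC
    C ↦ A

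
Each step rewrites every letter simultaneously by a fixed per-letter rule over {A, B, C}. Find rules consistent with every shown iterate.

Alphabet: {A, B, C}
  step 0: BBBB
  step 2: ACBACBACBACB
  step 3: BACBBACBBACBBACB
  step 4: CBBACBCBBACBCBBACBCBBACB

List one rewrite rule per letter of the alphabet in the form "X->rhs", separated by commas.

A->B, B->CB, C->A

  step 3 ⇒ step 4: BACBBACBBACBBACB ⇒ CB·B·A·CB·CB·B·A·CB·CB·B·A·CB·CB·B·A·CB
    A ↦ B
    B ↦ CB
    C ↦ A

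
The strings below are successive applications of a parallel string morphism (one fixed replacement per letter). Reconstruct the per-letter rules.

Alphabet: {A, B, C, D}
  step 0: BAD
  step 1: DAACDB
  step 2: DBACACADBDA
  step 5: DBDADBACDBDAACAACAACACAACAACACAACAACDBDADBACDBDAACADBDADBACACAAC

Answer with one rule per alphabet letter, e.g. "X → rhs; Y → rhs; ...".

A->AC, B->DA, C->A, D->DB

  step 1 ⇒ step 2: DAACDB ⇒ DB·AC·AC·A·DB·DA
    A ↦ AC
    B ↦ DA
    C ↦ A
    D ↦ DB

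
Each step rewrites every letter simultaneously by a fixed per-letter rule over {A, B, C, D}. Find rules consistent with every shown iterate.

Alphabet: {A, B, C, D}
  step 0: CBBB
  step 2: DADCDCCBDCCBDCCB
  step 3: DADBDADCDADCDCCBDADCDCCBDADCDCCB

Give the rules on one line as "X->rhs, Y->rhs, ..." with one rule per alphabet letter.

  step 2 ⇒ step 3: DADCDCCBDCCBDCCB ⇒ DA·DB·DA·DC·DA·DC·DC·CB·DA·DC·DC·CB·DA·DC·DC·CB
    A ↦ DB
    B ↦ CB
    C ↦ DC
    D ↦ DA

A->DB, B->CB, C->DC, D->DA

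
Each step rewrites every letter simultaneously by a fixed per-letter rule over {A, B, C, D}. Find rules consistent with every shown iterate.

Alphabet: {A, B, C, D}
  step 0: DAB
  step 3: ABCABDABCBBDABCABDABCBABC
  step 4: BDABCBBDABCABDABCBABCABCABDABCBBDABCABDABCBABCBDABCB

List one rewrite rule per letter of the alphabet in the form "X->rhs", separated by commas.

  step 3 ⇒ step 4: ABCABDABCBBDABCABDABCBABC ⇒ BD·ABC·B·BD·ABC·A·BD·ABC·B·ABC·ABC·A·BD·ABC·B·BD·ABC·A·BD·ABC·B·ABC·BD·ABC·B
    A ↦ BD
    B ↦ ABC
    C ↦ B
    D ↦ A

A->BD, B->ABC, C->B, D->A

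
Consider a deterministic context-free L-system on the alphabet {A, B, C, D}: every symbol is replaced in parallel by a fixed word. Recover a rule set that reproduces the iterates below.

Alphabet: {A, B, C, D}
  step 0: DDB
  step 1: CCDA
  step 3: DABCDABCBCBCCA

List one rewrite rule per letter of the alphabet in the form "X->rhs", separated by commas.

  step 0 ⇒ step 1: DDB ⇒ C·C·DA
    B ↦ DA
    D ↦ C
    A ↦ CA  (constrained at step 1)
    C ↦ BC  (constrained at step 1)

A->CA, B->DA, C->BC, D->C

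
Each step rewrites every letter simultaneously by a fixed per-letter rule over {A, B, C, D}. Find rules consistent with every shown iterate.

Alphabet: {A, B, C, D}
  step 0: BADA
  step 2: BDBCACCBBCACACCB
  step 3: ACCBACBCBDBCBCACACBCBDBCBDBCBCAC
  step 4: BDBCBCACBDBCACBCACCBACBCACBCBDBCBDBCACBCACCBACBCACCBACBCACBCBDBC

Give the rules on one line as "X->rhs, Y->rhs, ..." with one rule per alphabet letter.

A->BD, B->AC, C->BC, D->CB

  step 3 ⇒ step 4: ACCBACBCBDBCBCACACBCBDBCBDBCBCAC ⇒ BD·BC·BC·AC·BD·BC·AC·BC·AC·CB·AC·BC·AC·BC·BD·BC·BD·BC·AC·BC·AC·CB·AC·BC·AC·CB·AC·BC·AC·BC·BD·BC
    A ↦ BD
    B ↦ AC
    C ↦ BC
    D ↦ CB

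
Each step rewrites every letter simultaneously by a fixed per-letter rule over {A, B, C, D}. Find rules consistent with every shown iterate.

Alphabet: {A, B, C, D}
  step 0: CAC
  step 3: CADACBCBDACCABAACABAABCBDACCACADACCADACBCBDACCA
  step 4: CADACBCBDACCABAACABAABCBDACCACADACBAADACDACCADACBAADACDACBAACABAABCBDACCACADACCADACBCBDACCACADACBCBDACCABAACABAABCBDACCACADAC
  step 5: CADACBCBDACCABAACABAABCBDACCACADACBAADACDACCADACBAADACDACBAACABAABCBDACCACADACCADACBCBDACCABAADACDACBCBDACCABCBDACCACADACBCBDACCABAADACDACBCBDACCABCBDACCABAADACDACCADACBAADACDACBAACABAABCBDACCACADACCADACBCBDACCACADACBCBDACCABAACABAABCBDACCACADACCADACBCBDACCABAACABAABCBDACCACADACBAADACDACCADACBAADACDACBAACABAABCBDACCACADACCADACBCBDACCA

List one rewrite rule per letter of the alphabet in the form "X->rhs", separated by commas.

  step 4 ⇒ step 5: CADACBCBDACCABAACABAABCBDACCACADACBAADACDACCADACBAADACDACBAACABAABCBDACCACADACCADACBCBDACCACADACBCBDACCABAACABAABCBDACCACADAC ⇒ CA·DAC·BCB·DAC·CA·BAA·CA·BAA·BCB·DAC·CA·CA·DAC·BAA·DAC·DAC·CA·DAC·BAA·DAC·DAC·BAA·CA·BAA·BCB·DAC·CA·CA·DAC·CA·DAC·BCB·DAC·CA·BAA·DAC·DAC·BCB·DAC·CA·BCB·DAC·CA·CA·DAC·BCB·DAC·CA·BAA·DAC·DAC·BCB·DAC·CA·BCB·DAC·CA·BAA·DAC·DAC·CA·DAC·BAA·DAC·DAC·BAA·CA·BAA·BCB·DAC·CA·CA·DAC·CA·DAC·BCB·DAC·CA·CA·DAC·BCB·DAC·CA·BAA·CA·BAA·BCB·DAC·CA·CA·DAC·CA·DAC·BCB·DAC·CA·BAA·CA·BAA·BCB·DAC·CA·CA·DAC·BAA·DAC·DAC·CA·DAC·BAA·DAC·DAC·BAA·CA·BAA·BCB·DAC·CA·CA·DAC·CA·DAC·BCB·DAC·CA
    A ↦ DAC
    B ↦ BAA
    C ↦ CA
    D ↦ BCB

A->DAC, B->BAA, C->CA, D->BCB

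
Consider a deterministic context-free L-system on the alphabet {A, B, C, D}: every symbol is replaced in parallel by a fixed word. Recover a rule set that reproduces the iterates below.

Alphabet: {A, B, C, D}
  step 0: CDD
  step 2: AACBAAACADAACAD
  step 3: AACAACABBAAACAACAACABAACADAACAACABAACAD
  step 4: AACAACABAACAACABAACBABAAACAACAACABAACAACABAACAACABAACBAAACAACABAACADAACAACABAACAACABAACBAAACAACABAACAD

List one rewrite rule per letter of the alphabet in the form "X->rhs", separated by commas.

  step 3 ⇒ step 4: AACAACABBAAACAACAACABAACADAACAACABAACAD ⇒ AAC·AAC·AB·AAC·AAC·AB·AAC·BA·BA·AAC·AAC·AAC·AB·AAC·AAC·AB·AAC·AAC·AB·AAC·BA·AAC·AAC·AB·AAC·AD·AAC·AAC·AB·AAC·AAC·AB·AAC·BA·AAC·AAC·AB·AAC·AD
    A ↦ AAC
    B ↦ BA
    C ↦ AB
    D ↦ AD

A->AAC, B->BA, C->AB, D->AD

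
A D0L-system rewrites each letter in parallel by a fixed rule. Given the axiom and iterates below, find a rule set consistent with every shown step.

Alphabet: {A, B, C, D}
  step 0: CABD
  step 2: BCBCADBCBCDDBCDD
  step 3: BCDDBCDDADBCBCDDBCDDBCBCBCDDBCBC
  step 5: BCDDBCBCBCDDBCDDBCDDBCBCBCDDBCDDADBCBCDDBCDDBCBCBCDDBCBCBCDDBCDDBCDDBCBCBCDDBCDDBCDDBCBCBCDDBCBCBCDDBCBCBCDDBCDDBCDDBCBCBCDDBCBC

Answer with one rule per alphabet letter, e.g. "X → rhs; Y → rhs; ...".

A->AD, B->BC, C->DD, D->BC

  step 2 ⇒ step 3: BCBCADBCBCDDBCDD ⇒ BC·DD·BC·DD·AD·BC·BC·DD·BC·DD·BC·BC·BC·DD·BC·BC
    A ↦ AD
    B ↦ BC
    C ↦ DD
    D ↦ BC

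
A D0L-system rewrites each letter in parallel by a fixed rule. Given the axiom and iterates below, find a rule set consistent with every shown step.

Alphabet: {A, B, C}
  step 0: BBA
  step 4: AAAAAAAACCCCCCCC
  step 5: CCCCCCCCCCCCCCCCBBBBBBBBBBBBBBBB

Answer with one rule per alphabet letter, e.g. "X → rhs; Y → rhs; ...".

A->CC, B->A, C->BB

  step 4 ⇒ step 5: AAAAAAAACCCCCCCC ⇒ CC·CC·CC·CC·CC·CC·CC·CC·BB·BB·BB·BB·BB·BB·BB·BB
    A ↦ CC
    C ↦ BB
    B ↦ A  (constrained at step 0)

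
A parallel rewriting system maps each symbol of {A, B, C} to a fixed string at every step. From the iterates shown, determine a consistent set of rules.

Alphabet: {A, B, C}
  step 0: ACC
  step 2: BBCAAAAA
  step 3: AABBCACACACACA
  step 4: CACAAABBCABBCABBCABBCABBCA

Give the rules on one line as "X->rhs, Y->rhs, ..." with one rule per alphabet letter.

A->CA, B->A, C->BB

  step 3 ⇒ step 4: AABBCACACACACA ⇒ CA·CA·A·A·BB·CA·BB·CA·BB·CA·BB·CA·BB·CA
    A ↦ CA
    B ↦ A
    C ↦ BB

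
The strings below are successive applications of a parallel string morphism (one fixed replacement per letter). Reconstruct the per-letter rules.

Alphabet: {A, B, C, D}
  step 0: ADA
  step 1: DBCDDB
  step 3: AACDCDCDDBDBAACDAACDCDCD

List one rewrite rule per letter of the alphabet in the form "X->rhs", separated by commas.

  step 0 ⇒ step 1: ADA ⇒ DB·CD·DB
    A ↦ DB
    D ↦ CD
    B ↦ DD  (constrained at step 1)
    C ↦ AA  (constrained at step 1)

A->DB, B->DD, C->AA, D->CD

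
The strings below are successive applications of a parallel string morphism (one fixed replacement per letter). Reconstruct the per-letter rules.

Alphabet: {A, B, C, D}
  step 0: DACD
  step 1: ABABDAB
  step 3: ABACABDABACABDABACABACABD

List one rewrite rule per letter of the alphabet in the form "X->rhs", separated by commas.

A->AB, B->AC, C->D, D->AB

  step 0 ⇒ step 1: DACD ⇒ AB·AB·D·AB
    A ↦ AB
    C ↦ D
    D ↦ AB
    B ↦ AC  (constrained at step 1)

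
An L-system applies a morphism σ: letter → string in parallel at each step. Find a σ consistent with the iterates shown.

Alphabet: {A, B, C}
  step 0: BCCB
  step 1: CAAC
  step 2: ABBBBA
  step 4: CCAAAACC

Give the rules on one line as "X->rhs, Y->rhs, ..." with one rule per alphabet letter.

  step 1 ⇒ step 2: CAAC ⇒ A·BB·BB·A
    A ↦ BB
    C ↦ A
  step 0 ⇒ step 1: BCCB ⇒ C·A·A·C
    B ↦ C

A->BB, B->C, C->A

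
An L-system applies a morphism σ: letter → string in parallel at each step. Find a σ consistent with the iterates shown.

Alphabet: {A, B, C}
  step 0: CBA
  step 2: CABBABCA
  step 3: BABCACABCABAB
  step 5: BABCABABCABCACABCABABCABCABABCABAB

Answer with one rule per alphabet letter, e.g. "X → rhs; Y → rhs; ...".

  step 2 ⇒ step 3: CABBABCA ⇒ BA·B·CA·CA·B·CA·BA·B
    A ↦ B
    B ↦ CA
    C ↦ BA

A->B, B->CA, C->BA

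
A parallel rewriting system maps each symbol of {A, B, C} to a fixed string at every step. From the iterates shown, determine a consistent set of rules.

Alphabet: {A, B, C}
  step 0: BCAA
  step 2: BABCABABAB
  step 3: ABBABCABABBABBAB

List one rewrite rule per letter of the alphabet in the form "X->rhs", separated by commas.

  step 2 ⇒ step 3: BABCABABAB ⇒ AB·B·AB·CA·B·AB·B·AB·B·AB
    A ↦ B
    B ↦ AB
    C ↦ CA

A->B, B->AB, C->CA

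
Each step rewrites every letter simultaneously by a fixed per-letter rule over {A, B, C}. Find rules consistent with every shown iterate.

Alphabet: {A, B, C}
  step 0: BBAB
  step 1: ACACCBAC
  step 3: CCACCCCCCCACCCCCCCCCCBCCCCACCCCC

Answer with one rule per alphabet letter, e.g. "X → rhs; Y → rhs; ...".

  step 0 ⇒ step 1: BBAB ⇒ AC·AC·CB·AC
    A ↦ CB
    B ↦ AC
    C ↦ CC  (constrained at step 1)

A->CB, B->AC, C->CC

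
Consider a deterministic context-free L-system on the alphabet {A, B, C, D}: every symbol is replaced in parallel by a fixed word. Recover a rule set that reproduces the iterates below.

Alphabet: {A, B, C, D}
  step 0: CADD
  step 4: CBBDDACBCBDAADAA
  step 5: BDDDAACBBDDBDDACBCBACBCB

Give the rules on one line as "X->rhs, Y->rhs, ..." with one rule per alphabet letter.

  step 4 ⇒ step 5: CBBDDACBCBDAADAA ⇒ BD·D·D·A·A·CB·BD·D·BD·D·A·CB·CB·A·CB·CB
    A ↦ CB
    B ↦ D
    C ↦ BD
    D ↦ A

A->CB, B->D, C->BD, D->A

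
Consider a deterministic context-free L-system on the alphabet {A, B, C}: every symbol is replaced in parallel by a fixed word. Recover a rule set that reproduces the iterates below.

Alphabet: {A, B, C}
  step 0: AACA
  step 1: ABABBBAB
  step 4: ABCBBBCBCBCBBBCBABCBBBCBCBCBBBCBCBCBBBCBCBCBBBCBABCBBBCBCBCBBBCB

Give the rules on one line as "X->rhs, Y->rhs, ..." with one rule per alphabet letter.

A->AB, B->CB, C->BB

  step 0 ⇒ step 1: AACA ⇒ AB·AB·BB·AB
    A ↦ AB
    C ↦ BB
    B ↦ CB  (constrained at step 1)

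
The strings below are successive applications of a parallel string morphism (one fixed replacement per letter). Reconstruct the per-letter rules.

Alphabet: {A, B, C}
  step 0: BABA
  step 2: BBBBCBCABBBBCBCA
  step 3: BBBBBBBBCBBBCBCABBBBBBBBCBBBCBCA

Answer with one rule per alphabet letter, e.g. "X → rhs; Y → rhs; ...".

A->CA, B->BB, C->CB

  step 2 ⇒ step 3: BBBBCBCABBBBCBCA ⇒ BB·BB·BB·BB·CB·BB·CB·CA·BB·BB·BB·BB·CB·BB·CB·CA
    A ↦ CA
    B ↦ BB
    C ↦ CB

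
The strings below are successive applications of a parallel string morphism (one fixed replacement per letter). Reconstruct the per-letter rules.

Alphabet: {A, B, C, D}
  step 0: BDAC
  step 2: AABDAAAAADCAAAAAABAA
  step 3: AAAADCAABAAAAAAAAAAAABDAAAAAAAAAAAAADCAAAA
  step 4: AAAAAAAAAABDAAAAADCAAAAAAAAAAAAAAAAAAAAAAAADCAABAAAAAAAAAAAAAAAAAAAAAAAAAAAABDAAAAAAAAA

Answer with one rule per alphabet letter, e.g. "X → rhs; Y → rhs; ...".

  step 3 ⇒ step 4: AAAADCAABAAAAAAAAAAAABDAAAAAAAAAAAAADCAAAA ⇒ AA·AA·AA·AA·AAB·DA·AA·AA·DC·AA·AA·AA·AA·AA·AA·AA·AA·AA·AA·AA·AA·DC·AAB·AA·AA·AA·AA·AA·AA·AA·AA·AA·AA·AA·AA·AA·AAB·DA·AA·AA·AA·AA
    A ↦ AA
    B ↦ DC
    C ↦ DA
    D ↦ AAB

A->AA, B->DC, C->DA, D->AAB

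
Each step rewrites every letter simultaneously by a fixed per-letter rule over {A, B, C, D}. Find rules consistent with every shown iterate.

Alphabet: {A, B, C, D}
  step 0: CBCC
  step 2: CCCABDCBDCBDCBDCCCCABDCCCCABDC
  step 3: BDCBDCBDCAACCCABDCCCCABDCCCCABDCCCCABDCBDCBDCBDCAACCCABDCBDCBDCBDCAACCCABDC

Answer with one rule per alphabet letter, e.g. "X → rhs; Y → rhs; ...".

A->AA, B->CCC, C->BDC, D->A

  step 2 ⇒ step 3: CCCABDCBDCBDCBDCCCCABDCCCCABDC ⇒ BDC·BDC·BDC·AA·CCC·A·BDC·CCC·A·BDC·CCC·A·BDC·CCC·A·BDC·BDC·BDC·BDC·AA·CCC·A·BDC·BDC·BDC·BDC·AA·CCC·A·BDC
    A ↦ AA
    B ↦ CCC
    C ↦ BDC
    D ↦ A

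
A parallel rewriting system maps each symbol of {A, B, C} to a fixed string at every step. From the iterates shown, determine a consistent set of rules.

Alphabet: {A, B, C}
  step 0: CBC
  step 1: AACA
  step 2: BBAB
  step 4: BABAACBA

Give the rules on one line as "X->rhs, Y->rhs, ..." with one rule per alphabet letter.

  step 1 ⇒ step 2: AACA ⇒ B·B·A·B
    A ↦ B
    C ↦ A
  step 0 ⇒ step 1: CBC ⇒ A·AC·A
    B ↦ AC

A->B, B->AC, C->A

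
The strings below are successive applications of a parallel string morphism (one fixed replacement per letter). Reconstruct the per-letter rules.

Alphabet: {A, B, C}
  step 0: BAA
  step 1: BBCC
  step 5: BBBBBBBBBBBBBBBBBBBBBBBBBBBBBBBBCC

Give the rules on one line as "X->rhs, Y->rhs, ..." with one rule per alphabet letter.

  step 0 ⇒ step 1: BAA ⇒ BB·C·C
    A ↦ C
    B ↦ BB
    C ↦ A  (constrained at step 1)

A->C, B->BB, C->A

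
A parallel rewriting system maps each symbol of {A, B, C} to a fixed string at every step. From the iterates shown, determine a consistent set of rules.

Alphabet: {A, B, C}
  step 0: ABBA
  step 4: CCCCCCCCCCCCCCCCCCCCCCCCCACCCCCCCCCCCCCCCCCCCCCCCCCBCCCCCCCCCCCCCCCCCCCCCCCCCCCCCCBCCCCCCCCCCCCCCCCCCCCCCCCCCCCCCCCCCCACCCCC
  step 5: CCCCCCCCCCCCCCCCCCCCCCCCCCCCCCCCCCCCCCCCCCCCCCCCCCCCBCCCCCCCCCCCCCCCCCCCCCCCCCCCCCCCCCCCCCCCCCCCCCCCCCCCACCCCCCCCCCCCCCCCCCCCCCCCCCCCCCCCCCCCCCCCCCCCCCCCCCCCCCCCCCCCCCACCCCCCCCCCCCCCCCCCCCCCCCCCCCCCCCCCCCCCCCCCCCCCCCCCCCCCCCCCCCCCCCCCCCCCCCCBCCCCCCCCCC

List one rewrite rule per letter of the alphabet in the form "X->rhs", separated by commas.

A->CCB, B->CAC, C->CC

  step 4 ⇒ step 5: CCCCCCCCCCCCCCCCCCCCCCCCCACCCCCCCCCCCCCCCCCCCCCCCCCBCCCCCCCCCCCCCCCCCCCCCCCCCCCCCCBCCCCCCCCCCCCCCCCCCCCCCCCCCCCCCCCCCCACCCCC ⇒ CC·CC·CC·CC·CC·CC·CC·CC·CC·CC·CC·CC·CC·CC·CC·CC·CC·CC·CC·CC·CC·CC·CC·CC·CC·CCB·CC·CC·CC·CC·CC·CC·CC·CC·CC·CC·CC·CC·CC·CC·CC·CC·CC·CC·CC·CC·CC·CC·CC·CC·CC·CAC·CC·CC·CC·CC·CC·CC·CC·CC·CC·CC·CC·CC·CC·CC·CC·CC·CC·CC·CC·CC·CC·CC·CC·CC·CC·CC·CC·CC·CC·CC·CAC·CC·CC·CC·CC·CC·CC·CC·CC·CC·CC·CC·CC·CC·CC·CC·CC·CC·CC·CC·CC·CC·CC·CC·CC·CC·CC·CC·CC·CC·CC·CC·CC·CC·CC·CC·CCB·CC·CC·CC·CC·CC
    A ↦ CCB
    B ↦ CAC
    C ↦ CC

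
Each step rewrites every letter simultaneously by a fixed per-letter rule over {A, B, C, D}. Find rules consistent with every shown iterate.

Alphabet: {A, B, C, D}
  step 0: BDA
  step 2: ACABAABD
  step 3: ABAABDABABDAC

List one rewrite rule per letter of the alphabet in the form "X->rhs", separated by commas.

  step 2 ⇒ step 3: ACABAABD ⇒ AB·A·AB·D·AB·AB·D·AC
    A ↦ AB
    B ↦ D
    C ↦ A
    D ↦ AC

A->AB, B->D, C->A, D->AC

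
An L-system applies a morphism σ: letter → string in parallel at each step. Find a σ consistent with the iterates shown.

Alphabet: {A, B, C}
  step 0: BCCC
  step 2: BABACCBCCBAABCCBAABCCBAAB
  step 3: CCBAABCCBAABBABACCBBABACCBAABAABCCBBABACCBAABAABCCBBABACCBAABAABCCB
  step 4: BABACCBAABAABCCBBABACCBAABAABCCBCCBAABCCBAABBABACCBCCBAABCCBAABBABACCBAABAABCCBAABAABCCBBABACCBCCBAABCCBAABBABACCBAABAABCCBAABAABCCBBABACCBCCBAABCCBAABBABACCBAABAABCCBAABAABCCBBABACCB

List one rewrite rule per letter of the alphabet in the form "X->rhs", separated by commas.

  step 3 ⇒ step 4: CCBAABCCBAABBABACCBBABACCBAABAABCCBBABACCBAABAABCCBBABACCBAABAABCCB ⇒ BA·BA·CCB·AAB·AAB·CCB·BA·BA·CCB·AAB·AAB·CCB·CCB·AAB·CCB·AAB·BA·BA·CCB·CCB·AAB·CCB·AAB·BA·BA·CCB·AAB·AAB·CCB·AAB·AAB·CCB·BA·BA·CCB·CCB·AAB·CCB·AAB·BA·BA·CCB·AAB·AAB·CCB·AAB·AAB·CCB·BA·BA·CCB·CCB·AAB·CCB·AAB·BA·BA·CCB·AAB·AAB·CCB·AAB·AAB·CCB·BA·BA·CCB
    A ↦ AAB
    B ↦ CCB
    C ↦ BA

A->AAB, B->CCB, C->BA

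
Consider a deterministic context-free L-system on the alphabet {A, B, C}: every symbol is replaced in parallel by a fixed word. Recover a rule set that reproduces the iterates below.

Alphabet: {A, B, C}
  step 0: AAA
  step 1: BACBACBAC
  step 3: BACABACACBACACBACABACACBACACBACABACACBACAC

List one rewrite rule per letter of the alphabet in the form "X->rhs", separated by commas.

A->BAC, B->A, C->AC

  step 0 ⇒ step 1: AAA ⇒ BAC·BAC·BAC
    A ↦ BAC
    B ↦ A  (constrained at step 1)
    C ↦ AC  (constrained at step 1)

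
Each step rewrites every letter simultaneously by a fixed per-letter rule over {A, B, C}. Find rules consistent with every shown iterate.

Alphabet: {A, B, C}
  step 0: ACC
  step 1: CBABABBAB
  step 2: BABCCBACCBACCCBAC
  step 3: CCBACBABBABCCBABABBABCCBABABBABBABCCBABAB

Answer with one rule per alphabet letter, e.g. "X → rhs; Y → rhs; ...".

A->CBA, B->C, C->BAB

  step 2 ⇒ step 3: BABCCBACCBACCCBAC ⇒ C·CBA·C·BAB·BAB·C·CBA·BAB·BAB·C·CBA·BAB·BAB·BAB·C·CBA·BAB
    A ↦ CBA
    B ↦ C
    C ↦ BAB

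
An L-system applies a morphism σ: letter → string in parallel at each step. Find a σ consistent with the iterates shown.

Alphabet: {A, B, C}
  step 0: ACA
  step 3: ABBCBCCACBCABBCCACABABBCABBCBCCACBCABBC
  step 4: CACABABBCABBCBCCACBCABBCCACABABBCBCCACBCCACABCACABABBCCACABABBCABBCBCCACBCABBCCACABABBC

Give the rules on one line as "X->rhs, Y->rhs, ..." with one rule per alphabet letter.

  step 3 ⇒ step 4: ABBCBCCACBCABBCCACABABBCABBCBCCACBCABBC ⇒ CAC·AB·AB·BC·AB·BC·BC·CAC·BC·AB·BC·CAC·AB·AB·BC·BC·CAC·BC·CAC·AB·CAC·AB·AB·BC·CAC·AB·AB·BC·AB·BC·BC·CAC·BC·AB·BC·CAC·AB·AB·BC
    A ↦ CAC
    B ↦ AB
    C ↦ BC

A->CAC, B->AB, C->BC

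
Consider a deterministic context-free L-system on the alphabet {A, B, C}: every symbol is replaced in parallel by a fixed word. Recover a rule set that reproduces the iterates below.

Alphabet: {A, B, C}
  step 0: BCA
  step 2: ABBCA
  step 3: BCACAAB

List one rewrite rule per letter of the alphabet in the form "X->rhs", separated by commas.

A->B, B->CA, C->A

  step 2 ⇒ step 3: ABBCA ⇒ B·CA·CA·A·B
    A ↦ B
    B ↦ CA
    C ↦ A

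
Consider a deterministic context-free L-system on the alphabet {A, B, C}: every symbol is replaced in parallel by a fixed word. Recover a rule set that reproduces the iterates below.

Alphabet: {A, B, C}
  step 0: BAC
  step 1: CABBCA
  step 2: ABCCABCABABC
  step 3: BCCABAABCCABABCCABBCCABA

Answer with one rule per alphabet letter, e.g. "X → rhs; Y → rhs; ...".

  step 2 ⇒ step 3: ABCCABCABABC ⇒ BC·CAB·A·A·BC·CAB·A·BC·CAB·BC·CAB·A
    A ↦ BC
    B ↦ CAB
    C ↦ A

A->BC, B->CAB, C->A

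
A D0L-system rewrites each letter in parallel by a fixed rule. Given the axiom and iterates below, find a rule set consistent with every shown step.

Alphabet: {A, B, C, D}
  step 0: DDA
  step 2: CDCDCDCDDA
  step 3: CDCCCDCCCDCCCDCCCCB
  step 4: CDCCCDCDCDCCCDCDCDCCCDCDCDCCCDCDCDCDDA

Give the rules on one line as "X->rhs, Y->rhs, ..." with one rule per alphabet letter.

  step 3 ⇒ step 4: CDCCCDCCCDCCCDCCCCB ⇒ CD·CC·CD·CD·CD·CC·CD·CD·CD·CC·CD·CD·CD·CC·CD·CD·CD·CD·DA
    B ↦ DA
    C ↦ CD
    D ↦ CC
  step 2 ⇒ step 3: CDCDCDCDDA ⇒ CD·CC·CD·CC·CD·CC·CD·CC·CC·B
    A ↦ B

A->B, B->DA, C->CD, D->CC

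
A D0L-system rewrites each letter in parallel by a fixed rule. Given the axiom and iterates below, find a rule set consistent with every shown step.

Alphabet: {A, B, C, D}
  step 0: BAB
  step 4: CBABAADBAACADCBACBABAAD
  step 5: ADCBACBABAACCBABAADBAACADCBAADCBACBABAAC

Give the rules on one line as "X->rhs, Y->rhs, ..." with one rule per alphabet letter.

A->BA, B->C, C->AD, D->AC

  step 4 ⇒ step 5: CBABAADBAACADCBACBABAAD ⇒ AD·C·BA·C·BA·BA·AC·C·BA·BA·AD·BA·AC·AD·C·BA·AD·C·BA·C·BA·BA·AC
    A ↦ BA
    B ↦ C
    C ↦ AD
    D ↦ AC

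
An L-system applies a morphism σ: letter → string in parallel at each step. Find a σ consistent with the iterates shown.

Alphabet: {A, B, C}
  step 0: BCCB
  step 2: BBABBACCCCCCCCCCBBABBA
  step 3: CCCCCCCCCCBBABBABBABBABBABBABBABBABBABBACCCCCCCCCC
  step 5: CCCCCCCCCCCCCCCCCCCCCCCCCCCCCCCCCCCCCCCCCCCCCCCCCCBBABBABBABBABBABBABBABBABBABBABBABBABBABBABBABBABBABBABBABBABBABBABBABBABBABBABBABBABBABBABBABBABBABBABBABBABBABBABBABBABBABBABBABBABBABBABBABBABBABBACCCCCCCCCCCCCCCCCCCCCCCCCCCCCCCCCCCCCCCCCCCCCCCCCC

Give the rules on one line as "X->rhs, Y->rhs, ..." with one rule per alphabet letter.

A->C, B->CC, C->BBA

  step 2 ⇒ step 3: BBABBACCCCCCCCCCBBABBA ⇒ CC·CC·C·CC·CC·C·BBA·BBA·BBA·BBA·BBA·BBA·BBA·BBA·BBA·BBA·CC·CC·C·CC·CC·C
    A ↦ C
    B ↦ CC
    C ↦ BBA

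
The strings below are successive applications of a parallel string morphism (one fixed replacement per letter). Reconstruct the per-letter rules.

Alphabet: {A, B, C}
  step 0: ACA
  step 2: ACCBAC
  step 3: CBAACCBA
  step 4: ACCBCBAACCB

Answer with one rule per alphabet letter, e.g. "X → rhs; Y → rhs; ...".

A->CB, B->C, C->A

  step 3 ⇒ step 4: CBAACCBA ⇒ A·C·CB·CB·A·A·C·CB
    A ↦ CB
    B ↦ C
    C ↦ A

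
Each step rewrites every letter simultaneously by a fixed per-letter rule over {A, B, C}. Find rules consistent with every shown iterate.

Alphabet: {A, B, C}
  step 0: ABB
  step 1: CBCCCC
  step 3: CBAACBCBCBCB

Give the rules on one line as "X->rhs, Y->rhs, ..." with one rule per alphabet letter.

  step 0 ⇒ step 1: ABB ⇒ CB·CC·CC
    A ↦ CB
    B ↦ CC
    C ↦ A  (constrained at step 1)

A->CB, B->CC, C->A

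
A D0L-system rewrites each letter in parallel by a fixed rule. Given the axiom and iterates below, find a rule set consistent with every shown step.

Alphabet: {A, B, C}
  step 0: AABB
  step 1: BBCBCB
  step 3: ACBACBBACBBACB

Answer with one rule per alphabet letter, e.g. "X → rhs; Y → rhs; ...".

  step 0 ⇒ step 1: AABB ⇒ B·B·CB·CB
    A ↦ B
    B ↦ CB
    C ↦ A  (constrained at step 1)

A->B, B->CB, C->A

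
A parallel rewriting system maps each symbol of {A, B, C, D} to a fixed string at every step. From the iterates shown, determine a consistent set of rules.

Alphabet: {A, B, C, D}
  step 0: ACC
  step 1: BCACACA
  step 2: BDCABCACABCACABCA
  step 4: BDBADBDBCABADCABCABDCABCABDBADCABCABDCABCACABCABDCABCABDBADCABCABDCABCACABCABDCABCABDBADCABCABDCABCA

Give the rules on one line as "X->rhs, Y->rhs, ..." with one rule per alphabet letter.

A->BCA, B->BD, C->CA, D->BAD

  step 1 ⇒ step 2: BCACACA ⇒ BD·CA·BCA·CA·BCA·CA·BCA
    A ↦ BCA
    B ↦ BD
    C ↦ CA
    D ↦ BAD  (constrained at step 2)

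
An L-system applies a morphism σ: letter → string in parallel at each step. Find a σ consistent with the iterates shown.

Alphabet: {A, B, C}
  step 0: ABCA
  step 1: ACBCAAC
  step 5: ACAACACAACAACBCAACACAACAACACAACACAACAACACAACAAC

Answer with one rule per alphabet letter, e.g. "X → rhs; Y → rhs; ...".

A->AC, B->BC, C->A

  step 0 ⇒ step 1: ABCA ⇒ AC·BC·A·AC
    A ↦ AC
    B ↦ BC
    C ↦ A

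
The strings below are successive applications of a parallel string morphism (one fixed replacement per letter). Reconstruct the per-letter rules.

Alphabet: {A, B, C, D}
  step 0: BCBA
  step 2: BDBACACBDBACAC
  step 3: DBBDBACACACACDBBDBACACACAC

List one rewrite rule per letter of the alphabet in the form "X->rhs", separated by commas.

  step 2 ⇒ step 3: BDBACACBDBACAC ⇒ DB·B·DB·AC·AC·AC·AC·DB·B·DB·AC·AC·AC·AC
    A ↦ AC
    B ↦ DB
    C ↦ AC
    D ↦ B

A->AC, B->DB, C->AC, D->B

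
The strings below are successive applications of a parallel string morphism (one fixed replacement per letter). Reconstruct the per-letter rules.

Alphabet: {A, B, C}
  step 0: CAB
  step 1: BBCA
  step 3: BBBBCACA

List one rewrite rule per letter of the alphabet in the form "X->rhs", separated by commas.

  step 0 ⇒ step 1: CAB ⇒ B·B·CA
    A ↦ B
    B ↦ CA
    C ↦ B

A->B, B->CA, C->B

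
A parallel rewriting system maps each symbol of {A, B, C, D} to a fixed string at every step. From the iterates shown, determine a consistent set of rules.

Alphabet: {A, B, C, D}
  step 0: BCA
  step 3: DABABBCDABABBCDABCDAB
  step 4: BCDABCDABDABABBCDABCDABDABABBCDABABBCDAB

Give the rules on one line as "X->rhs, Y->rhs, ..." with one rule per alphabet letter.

  step 3 ⇒ step 4: DABABBCDABABBCDABCDAB ⇒ B·C·DAB·C·DAB·DAB·AB·B·C·DAB·C·DAB·DAB·AB·B·C·DAB·AB·B·C·DAB
    A ↦ C
    B ↦ DAB
    C ↦ AB
    D ↦ B

A->C, B->DAB, C->AB, D->B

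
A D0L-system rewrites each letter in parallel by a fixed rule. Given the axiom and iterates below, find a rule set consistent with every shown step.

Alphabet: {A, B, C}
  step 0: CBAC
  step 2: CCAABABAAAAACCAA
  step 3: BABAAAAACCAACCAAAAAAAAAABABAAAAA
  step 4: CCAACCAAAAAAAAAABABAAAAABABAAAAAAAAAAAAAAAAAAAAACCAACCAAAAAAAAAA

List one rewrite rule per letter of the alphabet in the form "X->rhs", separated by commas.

  step 3 ⇒ step 4: BABAAAAACCAACCAAAAAAAAAABABAAAAA ⇒ CC·AA·CC·AA·AA·AA·AA·AA·BA·BA·AA·AA·BA·BA·AA·AA·AA·AA·AA·AA·AA·AA·AA·AA·CC·AA·CC·AA·AA·AA·AA·AA
    A ↦ AA
    B ↦ CC
    C ↦ BA

A->AA, B->CC, C->BA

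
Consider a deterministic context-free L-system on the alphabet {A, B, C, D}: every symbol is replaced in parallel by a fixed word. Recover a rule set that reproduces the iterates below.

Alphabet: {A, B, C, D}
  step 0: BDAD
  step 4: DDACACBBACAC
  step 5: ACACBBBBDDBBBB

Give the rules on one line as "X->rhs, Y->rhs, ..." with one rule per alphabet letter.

A->B, B->D, C->B, D->AC

  step 4 ⇒ step 5: DDACACBBACAC ⇒ AC·AC·B·B·B·B·D·D·B·B·B·B
    A ↦ B
    B ↦ D
    C ↦ B
    D ↦ AC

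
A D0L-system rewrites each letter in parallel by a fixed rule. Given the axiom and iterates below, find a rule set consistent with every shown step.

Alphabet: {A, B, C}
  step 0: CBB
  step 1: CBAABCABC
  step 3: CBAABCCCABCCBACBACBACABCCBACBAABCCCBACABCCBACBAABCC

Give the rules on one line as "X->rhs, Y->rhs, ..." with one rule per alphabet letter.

  step 0 ⇒ step 1: CBB ⇒ CBA·ABC·ABC
    B ↦ ABC
    C ↦ CBA
    A ↦ C  (constrained at step 1)

A->C, B->ABC, C->CBA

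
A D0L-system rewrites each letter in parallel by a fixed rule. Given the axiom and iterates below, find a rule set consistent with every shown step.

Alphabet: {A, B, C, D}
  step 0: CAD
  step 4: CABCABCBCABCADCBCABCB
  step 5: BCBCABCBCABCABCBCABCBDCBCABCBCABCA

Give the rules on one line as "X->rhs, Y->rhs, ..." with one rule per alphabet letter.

  step 4 ⇒ step 5: CABCABCBCABCADCBCABCB ⇒ B·CB·CA·B·CB·CA·B·CA·B·CB·CA·B·CB·DC·B·CA·B·CB·CA·B·CA
    A ↦ CB
    B ↦ CA
    C ↦ B
    D ↦ DC

A->CB, B->CA, C->B, D->DC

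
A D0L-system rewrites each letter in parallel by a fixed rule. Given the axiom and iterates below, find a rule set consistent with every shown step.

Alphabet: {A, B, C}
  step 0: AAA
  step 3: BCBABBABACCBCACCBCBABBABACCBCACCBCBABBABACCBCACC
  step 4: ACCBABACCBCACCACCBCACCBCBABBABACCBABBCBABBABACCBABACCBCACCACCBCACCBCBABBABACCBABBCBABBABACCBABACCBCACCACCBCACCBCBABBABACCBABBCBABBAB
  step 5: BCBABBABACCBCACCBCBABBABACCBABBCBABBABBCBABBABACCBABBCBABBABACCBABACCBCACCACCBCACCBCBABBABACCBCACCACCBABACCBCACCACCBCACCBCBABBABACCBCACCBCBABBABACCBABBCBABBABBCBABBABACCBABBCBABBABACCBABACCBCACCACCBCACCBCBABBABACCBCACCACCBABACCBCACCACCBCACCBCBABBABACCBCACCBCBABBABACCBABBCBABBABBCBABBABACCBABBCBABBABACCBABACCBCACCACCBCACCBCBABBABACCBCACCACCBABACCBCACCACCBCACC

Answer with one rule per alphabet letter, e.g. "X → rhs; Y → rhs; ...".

  step 4 ⇒ step 5: ACCBABACCBCACCACCBCACCBCBABBABACCBABBCBABBABACCBABACCBCACCACCBCACCBCBABBABACCBABBCBABBABACCBABACCBCACCACCBCACCBCBABBABACCBABBCBABBAB ⇒ BC·BAB·BAB·ACC·BC·ACC·BC·BAB·BAB·ACC·BAB·BC·BAB·BAB·BC·BAB·BAB·ACC·BAB·BC·BAB·BAB·ACC·BAB·ACC·BC·ACC·ACC·BC·ACC·BC·BAB·BAB·ACC·BC·ACC·ACC·BAB·ACC·BC·ACC·ACC·BC·ACC·BC·BAB·BAB·ACC·BC·ACC·BC·BAB·BAB·ACC·BAB·BC·BAB·BAB·BC·BAB·BAB·ACC·BAB·BC·BAB·BAB·ACC·BAB·ACC·BC·ACC·ACC·BC·ACC·BC·BAB·BAB·ACC·BC·ACC·ACC·BAB·ACC·BC·ACC·ACC·BC·ACC·BC·BAB·BAB·ACC·BC·ACC·BC·BAB·BAB·ACC·BAB·BC·BAB·BAB·BC·BAB·BAB·ACC·BAB·BC·BAB·BAB·ACC·BAB·ACC·BC·ACC·ACC·BC·ACC·BC·BAB·BAB·ACC·BC·ACC·ACC·BAB·ACC·BC·ACC·ACC·BC·ACC
    A ↦ BC
    B ↦ ACC
    C ↦ BAB

A->BC, B->ACC, C->BAB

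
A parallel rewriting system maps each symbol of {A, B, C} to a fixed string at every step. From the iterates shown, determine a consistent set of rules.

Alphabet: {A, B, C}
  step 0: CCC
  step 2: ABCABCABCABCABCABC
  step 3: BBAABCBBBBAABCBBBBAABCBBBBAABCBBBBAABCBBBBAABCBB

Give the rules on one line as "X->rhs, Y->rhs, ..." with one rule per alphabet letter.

  step 2 ⇒ step 3: ABCABCABCABCABCABC ⇒ BBA·ABC·BB·BBA·ABC·BB·BBA·ABC·BB·BBA·ABC·BB·BBA·ABC·BB·BBA·ABC·BB
    A ↦ BBA
    B ↦ ABC
    C ↦ BB

A->BBA, B->ABC, C->BB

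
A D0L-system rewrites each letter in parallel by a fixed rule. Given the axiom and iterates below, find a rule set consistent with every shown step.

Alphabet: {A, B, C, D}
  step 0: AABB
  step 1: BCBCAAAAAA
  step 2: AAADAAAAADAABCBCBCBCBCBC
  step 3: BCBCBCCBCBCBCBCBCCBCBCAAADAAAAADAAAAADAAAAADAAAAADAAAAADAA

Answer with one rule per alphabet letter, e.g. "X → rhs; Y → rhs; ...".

A->BC, B->AAA, C->DAA, D->C

  step 2 ⇒ step 3: AAADAAAAADAABCBCBCBCBCBC ⇒ BC·BC·BC·C·BC·BC·BC·BC·BC·C·BC·BC·AAA·DAA·AAA·DAA·AAA·DAA·AAA·DAA·AAA·DAA·AAA·DAA
    A ↦ BC
    B ↦ AAA
    C ↦ DAA
    D ↦ C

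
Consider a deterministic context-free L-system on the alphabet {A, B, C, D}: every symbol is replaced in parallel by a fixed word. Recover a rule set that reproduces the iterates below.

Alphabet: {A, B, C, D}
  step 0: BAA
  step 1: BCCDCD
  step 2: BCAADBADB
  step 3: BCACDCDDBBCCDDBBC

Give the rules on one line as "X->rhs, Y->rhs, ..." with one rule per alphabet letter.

A->CD, B->BC, C->A, D->DB

  step 2 ⇒ step 3: BCAADBADB ⇒ BC·A·CD·CD·DB·BC·CD·DB·BC
    A ↦ CD
    B ↦ BC
    C ↦ A
    D ↦ DB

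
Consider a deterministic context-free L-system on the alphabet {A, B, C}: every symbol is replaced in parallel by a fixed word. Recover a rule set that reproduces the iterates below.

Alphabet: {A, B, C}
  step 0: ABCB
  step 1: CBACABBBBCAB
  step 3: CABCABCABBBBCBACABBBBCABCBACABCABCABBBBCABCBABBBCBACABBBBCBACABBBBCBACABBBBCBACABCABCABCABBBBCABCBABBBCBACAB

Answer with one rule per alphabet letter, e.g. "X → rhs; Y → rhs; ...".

A->CBA, B->CAB, C->BBB

  step 0 ⇒ step 1: ABCB ⇒ CBA·CAB·BBB·CAB
    A ↦ CBA
    B ↦ CAB
    C ↦ BBB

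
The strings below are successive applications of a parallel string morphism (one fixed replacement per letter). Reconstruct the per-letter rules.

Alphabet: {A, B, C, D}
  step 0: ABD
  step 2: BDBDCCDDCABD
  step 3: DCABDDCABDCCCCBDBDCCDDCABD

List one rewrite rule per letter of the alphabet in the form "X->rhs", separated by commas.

A->D, B->DCA, C->CC, D->BD

  step 2 ⇒ step 3: BDBDCCDDCABD ⇒ DCA·BD·DCA·BD·CC·CC·BD·BD·CC·D·DCA·BD
    A ↦ D
    B ↦ DCA
    C ↦ CC
    D ↦ BD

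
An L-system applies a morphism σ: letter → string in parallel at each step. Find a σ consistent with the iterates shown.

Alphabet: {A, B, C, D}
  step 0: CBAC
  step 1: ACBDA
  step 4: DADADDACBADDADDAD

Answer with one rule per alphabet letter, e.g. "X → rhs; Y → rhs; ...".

  step 0 ⇒ step 1: CBAC ⇒ A·CB·D·A
    A ↦ D
    B ↦ CB
    C ↦ A
    D ↦ AD  (constrained at step 1)

A->D, B->CB, C->A, D->AD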